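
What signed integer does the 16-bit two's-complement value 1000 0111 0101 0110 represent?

MSB is 1, so the value is negative.
Unsigned reading: 34646. Subtract 2^16 = 65536: 34646 − 65536 = -30890.

-30890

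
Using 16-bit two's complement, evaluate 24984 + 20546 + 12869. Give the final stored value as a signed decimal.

-7137

24984 + 20546 = 45530 → wraps to -20006 (1011000111011010)
-20006 + 12869 = -7137 (1110010000011111)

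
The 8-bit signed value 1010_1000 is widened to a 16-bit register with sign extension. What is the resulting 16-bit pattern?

1111111110101000

MSB of 10101000 is 1; replicate it into the new high bits.
11111111|10101000 → 1111111110101000 (still -88).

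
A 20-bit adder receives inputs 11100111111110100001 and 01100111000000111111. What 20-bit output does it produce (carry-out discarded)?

  11100111111110100001
+ 01100111000000111111
= 01001110111111100000  (discard carry-out 1)

01001110111111100000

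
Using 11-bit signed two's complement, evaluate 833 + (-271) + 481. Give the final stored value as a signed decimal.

833 + (-271) = 562 (01000110010)
562 + 481 = 1043 → wraps to -1005 (10000010011)

-1005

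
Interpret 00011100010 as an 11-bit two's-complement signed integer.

MSB is 0, so the value is non-negative: 00011100010 = 226.

226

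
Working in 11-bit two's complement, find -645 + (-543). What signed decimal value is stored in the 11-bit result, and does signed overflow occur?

860; overflow

-645 → 10101111011
-543 → 10111100001
  10101111011
+ 10111100001
= 01101011100  (discard carry-out 1)
Result 01101011100: MSB = 0 → value 860.
Both addends are negative but the stored result is non-negative: signed overflow. The true value -645 + (-543) = -1188 lies outside [-1024, 1023].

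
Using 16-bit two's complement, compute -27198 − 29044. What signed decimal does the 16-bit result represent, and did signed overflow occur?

-27198 → 1001010111000010
29044 → 0111000101110100
Subtract via negate-and-add: invert 0111000101110100 + 1 = 1000111010001100 (i.e. -29044).
  1001010111000010
+ 1000111010001100
= 0010010001001110  (discard carry-out 1)
Result 0010010001001110: MSB = 0 → value 9294.
Both addends (after negating the subtrahend) are negative but the stored result is non-negative: signed overflow. The true value -27198 − 29044 = -56242 lies outside [-32768, 32767].

9294; overflow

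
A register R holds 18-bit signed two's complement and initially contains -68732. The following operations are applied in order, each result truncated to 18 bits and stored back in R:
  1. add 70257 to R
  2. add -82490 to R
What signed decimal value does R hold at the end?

Start: R = -68732 = 101111001110000100.
R = -68732 + 70257 = 1525 = 000000010111110101
R = 1525 + (-82490) = -80965 = 101100001110111011

-80965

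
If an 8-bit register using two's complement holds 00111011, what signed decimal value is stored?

MSB is 0, so the value is non-negative: 00111011 = 59.

59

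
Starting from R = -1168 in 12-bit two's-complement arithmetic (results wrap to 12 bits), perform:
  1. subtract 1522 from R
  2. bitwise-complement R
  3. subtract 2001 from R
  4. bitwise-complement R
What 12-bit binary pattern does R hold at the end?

Start: R = -1168 = 101101110000.
R = -1168 − 1522 = -2690; wraps to 1406 = 010101111110
R = NOT 010101111110 = 101010000001 = -1407
R = -1407 − 2001 = -3408; wraps to 688 = 001010110000
R = NOT 001010110000 = 110101001111 = -689

110101001111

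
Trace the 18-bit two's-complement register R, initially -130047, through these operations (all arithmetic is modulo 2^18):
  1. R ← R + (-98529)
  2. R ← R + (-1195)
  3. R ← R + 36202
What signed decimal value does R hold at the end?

Start: R = -130047 = 100000010000000001.
R = -130047 + (-98529) = -228576; wraps to 33568 = 001000001100100000
R = 33568 + (-1195) = 32373 = 000111111001110101
R = 32373 + 36202 = 68575 = 010000101111011111

68575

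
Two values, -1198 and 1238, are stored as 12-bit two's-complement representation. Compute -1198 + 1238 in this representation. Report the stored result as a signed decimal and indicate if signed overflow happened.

-1198 → 101101010010
1238 → 010011010110
  101101010010
+ 010011010110
= 000000101000  (discard carry-out 1)
Result 000000101000: MSB = 0 → value 40.
Addends have opposite signs, so signed overflow cannot occur.

40; no overflow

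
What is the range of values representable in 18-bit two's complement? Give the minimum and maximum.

Minimum: −2^17 = -131072.
Maximum: 2^17 − 1 = 131071.

min = -131072, max = 131071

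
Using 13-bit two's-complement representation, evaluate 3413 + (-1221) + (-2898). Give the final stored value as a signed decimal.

3413 + (-1221) = 2192 (0100010010000)
2192 + (-2898) = -706 (1110100111110)

-706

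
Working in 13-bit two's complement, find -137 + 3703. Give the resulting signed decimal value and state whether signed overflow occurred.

-137 → 1111101110111
3703 → 0111001110111
  1111101110111
+ 0111001110111
= 0110111101110  (discard carry-out 1)
Result 0110111101110: MSB = 0 → value 3566.
Addends have opposite signs, so signed overflow cannot occur.

3566; no overflow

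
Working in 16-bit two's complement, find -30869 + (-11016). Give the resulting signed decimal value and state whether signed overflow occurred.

-30869 → 1000011101101011
-11016 → 1101010011111000
  1000011101101011
+ 1101010011111000
= 0101110001100011  (discard carry-out 1)
Result 0101110001100011: MSB = 0 → value 23651.
Both addends are negative but the stored result is non-negative: signed overflow. The true value -30869 + (-11016) = -41885 lies outside [-32768, 32767].

23651; overflow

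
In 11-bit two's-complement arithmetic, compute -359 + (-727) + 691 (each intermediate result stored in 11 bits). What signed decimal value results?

-395

-359 + (-727) = -1086 → wraps to 962 (01111000010)
962 + 691 = 1653 → wraps to -395 (11001110101)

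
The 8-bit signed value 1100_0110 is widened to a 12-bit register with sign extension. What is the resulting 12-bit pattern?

MSB of 11000110 is 1; replicate it into the new high bits.
1111|11000110 → 111111000110 (still -58).

111111000110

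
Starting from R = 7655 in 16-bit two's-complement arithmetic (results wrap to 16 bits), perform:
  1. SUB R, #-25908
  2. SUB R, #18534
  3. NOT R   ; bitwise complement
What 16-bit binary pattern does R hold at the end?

Start: R = 7655 = 0001110111100111.
R = 7655 − (-25908) = 33563; wraps to -31973 = 1000001100011011
R = -31973 − 18534 = -50507; wraps to 15029 = 0011101010110101
R = NOT 0011101010110101 = 1100010101001010 = -15030

1100010101001010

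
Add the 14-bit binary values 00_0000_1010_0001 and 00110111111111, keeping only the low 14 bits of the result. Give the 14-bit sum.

  00000010100001
+ 00110111111111
= 00111010100000

00111010100000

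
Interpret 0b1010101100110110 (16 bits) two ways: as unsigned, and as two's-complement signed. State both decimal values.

Unsigned: 1010101100110110 = 43830.
Signed: MSB=1 → 43830 − 65536 = -21706.

unsigned = 43830, signed = -21706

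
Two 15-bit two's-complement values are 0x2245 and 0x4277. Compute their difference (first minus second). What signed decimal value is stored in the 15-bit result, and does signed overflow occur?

0x2245 = 010001001000101 = 8773 (signed)
0x4277 = 100001001110111 = -15753 (signed)
Subtract via negate-and-add: invert 100001001110111 + 1 = 011110110001001 (i.e. 15753).
  010001001000101
+ 011110110001001
= 101111111001110
Result 101111111001110: MSB = 1 → 24526 − 32768 = -8242.
Both addends (after negating the subtrahend) are non-negative but the stored result is negative: signed overflow. The true value 8773 − (-15753) = 24526 lies outside [-16384, 16383].

-8242; overflow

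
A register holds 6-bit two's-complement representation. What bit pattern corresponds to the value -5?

111011

|-5| = 5 = 000101 in 6 bits.
Invert the bits: 111010. Add 1: 111011.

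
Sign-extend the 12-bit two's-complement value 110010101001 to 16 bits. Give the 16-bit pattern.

1111110010101001

MSB of 110010101001 is 1; replicate it into the new high bits.
1111|110010101001 → 1111110010101001 (still -855).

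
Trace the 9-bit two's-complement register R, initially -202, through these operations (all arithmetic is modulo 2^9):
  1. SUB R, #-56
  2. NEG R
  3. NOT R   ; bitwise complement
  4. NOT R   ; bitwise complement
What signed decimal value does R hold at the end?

Start: R = -202 = 100110110.
R = -202 − (-56) = -146 = 101101110
R = −(-146) = 146 = 010010010
R = NOT 010010010 = 101101101 = -147
R = NOT 101101101 = 010010010 = 146

146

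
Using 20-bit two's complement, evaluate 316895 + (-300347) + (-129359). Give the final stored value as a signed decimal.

-112811

316895 + (-300347) = 16548 (00000100000010100100)
16548 + (-129359) = -112811 (11100100011101010101)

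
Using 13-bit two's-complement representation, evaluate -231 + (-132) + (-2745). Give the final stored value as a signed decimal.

-3108

-231 + (-132) = -363 (1111010010101)
-363 + (-2745) = -3108 (1001111011100)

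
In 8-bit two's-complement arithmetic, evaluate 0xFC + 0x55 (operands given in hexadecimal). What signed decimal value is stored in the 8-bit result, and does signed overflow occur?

0xFC = 11111100 = -4 (signed)
0x55 = 01010101 = 85 (signed)
  11111100
+ 01010101
= 01010001  (discard carry-out 1)
Result 01010001: MSB = 0 → value 81.
Addends have opposite signs, so signed overflow cannot occur.

81; no overflow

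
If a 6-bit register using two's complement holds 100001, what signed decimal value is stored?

-31

MSB is 1, so the value is negative.
Invert: 011110. Add 1: 011111 = 31. So the value is −31.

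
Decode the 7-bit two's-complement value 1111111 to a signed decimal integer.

-1

MSB is 1, so the value is negative.
Unsigned reading: 127. Subtract 2^7 = 128: 127 − 128 = -1.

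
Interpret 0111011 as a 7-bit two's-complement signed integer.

59

MSB is 0, so the value is non-negative: 0111011 = 59.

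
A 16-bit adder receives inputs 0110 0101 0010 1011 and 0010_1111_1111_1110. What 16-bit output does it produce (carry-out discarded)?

  0110010100101011
+ 0010111111111110
= 1001010100101001

1001010100101001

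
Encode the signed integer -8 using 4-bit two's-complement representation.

1000

|-8| = 8 = 1000 in 4 bits.
Invert the bits: 0111. Add 1: 1000.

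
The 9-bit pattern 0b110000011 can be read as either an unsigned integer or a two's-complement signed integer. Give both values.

unsigned = 387, signed = -125

Unsigned: 110000011 = 387.
Signed: MSB=1 → 387 − 512 = -125.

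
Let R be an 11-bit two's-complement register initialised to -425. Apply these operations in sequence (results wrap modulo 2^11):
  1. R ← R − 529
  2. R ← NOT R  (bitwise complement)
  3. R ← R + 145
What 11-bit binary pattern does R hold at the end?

Start: R = -425 = 11001010111.
R = -425 − 529 = -954 = 10001000110
R = NOT 10001000110 = 01110111001 = 953
R = 953 + 145 = 1098; wraps to -950 = 10001001010

10001001010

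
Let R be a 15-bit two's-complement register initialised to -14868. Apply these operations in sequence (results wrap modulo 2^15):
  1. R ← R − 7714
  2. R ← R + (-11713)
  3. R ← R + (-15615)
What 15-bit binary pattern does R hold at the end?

Start: R = -14868 = 100010111101100.
R = -14868 − 7714 = -22582; wraps to 10186 = 010011111001010
R = 10186 + (-11713) = -1527 = 111101000001001
R = -1527 + (-15615) = -17142; wraps to 15626 = 011110100001010

011110100001010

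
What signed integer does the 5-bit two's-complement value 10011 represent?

MSB is 1, so the value is negative.
Invert: 01100. Add 1: 01101 = 13. So the value is −13.

-13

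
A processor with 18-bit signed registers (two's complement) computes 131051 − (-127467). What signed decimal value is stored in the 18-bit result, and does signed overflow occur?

131051 → 011111111111101011
-127467 → 100000111000010101
Subtract via negate-and-add: invert 100000111000010101 + 1 = 011111000111101011 (i.e. 127467).
  011111111111101011
+ 011111000111101011
= 111111000111010110
Result 111111000111010110: MSB = 1 → 258518 − 262144 = -3626.
Both addends (after negating the subtrahend) are non-negative but the stored result is negative: signed overflow. The true value 131051 − (-127467) = 258518 lies outside [-131072, 131071].

-3626; overflow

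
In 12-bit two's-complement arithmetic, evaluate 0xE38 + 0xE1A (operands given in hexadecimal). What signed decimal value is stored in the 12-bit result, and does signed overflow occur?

-942; no overflow

0xE38 = 111000111000 = -456 (signed)
0xE1A = 111000011010 = -486 (signed)
  111000111000
+ 111000011010
= 110001010010  (discard carry-out 1)
Result 110001010010: MSB = 1 → 3154 − 4096 = -942.
Both addends are negative and so is the stored result: no signed overflow.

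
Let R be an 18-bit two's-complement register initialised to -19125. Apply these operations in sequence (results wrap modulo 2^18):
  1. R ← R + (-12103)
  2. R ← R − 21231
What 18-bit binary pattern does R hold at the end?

110011001100010101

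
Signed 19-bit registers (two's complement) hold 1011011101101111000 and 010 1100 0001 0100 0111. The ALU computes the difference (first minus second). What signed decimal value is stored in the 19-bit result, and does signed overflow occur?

195121; overflow

1011011101101111000 = -148616 (signed)
010 1100 0001 0100 0111 → 0101100000101000111 = 180551 (signed)
Subtract via negate-and-add: invert 0101100000101000111 + 1 = 1010011111010111001 (i.e. -180551).
  1011011101101111000
+ 1010011111010111001
= 0101111101000110001  (discard carry-out 1)
Result 0101111101000110001: MSB = 0 → value 195121.
Both addends (after negating the subtrahend) are negative but the stored result is non-negative: signed overflow. The true value -148616 − 180551 = -329167 lies outside [-262144, 262143].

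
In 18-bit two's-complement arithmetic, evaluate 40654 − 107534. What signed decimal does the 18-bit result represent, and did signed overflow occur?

-66880; no overflow

40654 → 001001111011001110
107534 → 011010010000001110
Subtract via negate-and-add: invert 011010010000001110 + 1 = 100101101111110010 (i.e. -107534).
  001001111011001110
+ 100101101111110010
= 101111101011000000
Result 101111101011000000: MSB = 1 → 195264 − 262144 = -66880.
Addends (after negating the subtrahend) have opposite signs, so signed overflow cannot occur.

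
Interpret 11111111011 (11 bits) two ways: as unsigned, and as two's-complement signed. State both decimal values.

unsigned = 2043, signed = -5

Unsigned: 11111111011 = 2043.
Signed: MSB=1 → 2043 − 2048 = -5.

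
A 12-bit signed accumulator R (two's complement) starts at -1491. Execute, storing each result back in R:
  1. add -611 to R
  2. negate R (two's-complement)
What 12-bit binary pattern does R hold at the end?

100000110110

Start: R = -1491 = 101000101101.
R = -1491 + (-611) = -2102; wraps to 1994 = 011111001010
R = −(1994) = -1994 = 100000110110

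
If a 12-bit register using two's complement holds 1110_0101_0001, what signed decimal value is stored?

MSB is 1, so the value is negative.
Invert: 000110101110. Add 1: 000110101111 = 431. So the value is −431.

-431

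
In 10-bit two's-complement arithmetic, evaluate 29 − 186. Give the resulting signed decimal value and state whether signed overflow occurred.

29 → 0000011101
186 → 0010111010
Subtract via negate-and-add: invert 0010111010 + 1 = 1101000110 (i.e. -186).
  0000011101
+ 1101000110
= 1101100011
Result 1101100011: MSB = 1 → 867 − 1024 = -157.
Addends (after negating the subtrahend) have opposite signs, so signed overflow cannot occur.

-157; no overflow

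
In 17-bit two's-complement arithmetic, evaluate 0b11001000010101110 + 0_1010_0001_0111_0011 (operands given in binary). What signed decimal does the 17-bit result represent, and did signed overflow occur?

0b11001000010101110 → 11001000010101110 = -28498 (signed)
0_1010_0001_0111_0011 → 01010000101110011 = 41331 (signed)
  11001000010101110
+ 01010000101110011
= 00011001000100001  (discard carry-out 1)
Result 00011001000100001: MSB = 0 → value 12833.
Addends have opposite signs, so signed overflow cannot occur.

12833; no overflow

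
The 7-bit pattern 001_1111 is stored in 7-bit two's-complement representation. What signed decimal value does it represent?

MSB is 0, so the value is non-negative: 0011111 = 31.

31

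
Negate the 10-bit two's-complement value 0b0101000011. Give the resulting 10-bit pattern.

Invert: 1010111100. Add 1: 1010111101.
Check: 0101000011 = 323, 1010111101 = -323.

1010111101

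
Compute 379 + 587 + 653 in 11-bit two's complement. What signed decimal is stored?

-429

379 + 587 = 966 (01111000110)
966 + 653 = 1619 → wraps to -429 (11001010011)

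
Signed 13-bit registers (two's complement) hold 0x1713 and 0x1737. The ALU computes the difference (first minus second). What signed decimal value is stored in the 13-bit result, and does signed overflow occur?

0x1713 = 1011100010011 = -2285 (signed)
0x1737 = 1011100110111 = -2249 (signed)
Subtract via negate-and-add: invert 1011100110111 + 1 = 0100011001001 (i.e. 2249).
  1011100010011
+ 0100011001001
= 1111111011100
Result 1111111011100: MSB = 1 → 8156 − 8192 = -36.
Addends (after negating the subtrahend) have opposite signs, so signed overflow cannot occur.

-36; no overflow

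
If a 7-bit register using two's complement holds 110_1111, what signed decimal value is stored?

-17

MSB is 1, so the value is negative.
Unsigned reading: 111. Subtract 2^7 = 128: 111 − 128 = -17.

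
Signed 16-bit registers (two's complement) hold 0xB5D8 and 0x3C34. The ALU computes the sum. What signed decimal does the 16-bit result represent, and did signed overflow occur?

0xB5D8 = 1011010111011000 = -18984 (signed)
0x3C34 = 0011110000110100 = 15412 (signed)
  1011010111011000
+ 0011110000110100
= 1111001000001100
Result 1111001000001100: MSB = 1 → 61964 − 65536 = -3572.
Addends have opposite signs, so signed overflow cannot occur.

-3572; no overflow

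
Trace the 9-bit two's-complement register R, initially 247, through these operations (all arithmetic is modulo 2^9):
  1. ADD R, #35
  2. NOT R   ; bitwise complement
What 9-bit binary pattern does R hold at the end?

011100101

Start: R = 247 = 011110111.
R = 247 + 35 = 282; wraps to -230 = 100011010
R = NOT 100011010 = 011100101 = 229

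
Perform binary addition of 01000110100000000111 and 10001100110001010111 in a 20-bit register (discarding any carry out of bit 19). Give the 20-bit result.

  01000110100000000111
+ 10001100110001010111
= 11010011010001011110

11010011010001011110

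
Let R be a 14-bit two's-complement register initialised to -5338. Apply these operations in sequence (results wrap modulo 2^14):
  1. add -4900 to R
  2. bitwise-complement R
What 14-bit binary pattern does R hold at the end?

Start: R = -5338 = 10101100100110.
R = -5338 + (-4900) = -10238; wraps to 6146 = 01100000000010
R = NOT 01100000000010 = 10011111111101 = -6147

10011111111101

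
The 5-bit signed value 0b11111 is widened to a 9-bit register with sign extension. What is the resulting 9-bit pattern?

MSB of 11111 is 1; replicate it into the new high bits.
1111|11111 → 111111111 (still -1).

111111111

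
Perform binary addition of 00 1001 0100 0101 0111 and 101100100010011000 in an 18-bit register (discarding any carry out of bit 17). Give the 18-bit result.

110101110011101111

  001001010001010111
+ 101100100010011000
= 110101110011101111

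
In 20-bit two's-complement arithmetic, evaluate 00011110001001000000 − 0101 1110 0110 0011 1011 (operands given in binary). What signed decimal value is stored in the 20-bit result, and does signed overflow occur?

-263163; no overflow

00011110001001000000 = 123456 (signed)
0101 1110 0110 0011 1011 → 01011110011000111011 = 386619 (signed)
Subtract via negate-and-add: invert 01011110011000111011 + 1 = 10100001100111000101 (i.e. -386619).
  00011110001001000000
+ 10100001100111000101
= 10111111110000000101
Result 10111111110000000101: MSB = 1 → 785413 − 1048576 = -263163.
Addends (after negating the subtrahend) have opposite signs, so signed overflow cannot occur.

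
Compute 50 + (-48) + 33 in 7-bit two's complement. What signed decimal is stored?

50 + (-48) = 2 (0000010)
2 + 33 = 35 (0100011)

35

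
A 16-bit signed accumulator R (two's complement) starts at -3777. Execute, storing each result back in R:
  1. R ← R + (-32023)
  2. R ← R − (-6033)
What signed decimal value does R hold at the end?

-29767

Start: R = -3777 = 1111000100111111.
R = -3777 + (-32023) = -35800; wraps to 29736 = 0111010000101000
R = 29736 − (-6033) = 35769; wraps to -29767 = 1000101110111001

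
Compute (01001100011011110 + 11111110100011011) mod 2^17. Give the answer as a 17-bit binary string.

  01001100011011110
+ 11111110100011011
= 01001010111111001  (discard carry-out 1)

01001010111111001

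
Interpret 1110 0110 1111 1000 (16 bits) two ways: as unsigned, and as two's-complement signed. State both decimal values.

unsigned = 59128, signed = -6408

Unsigned: 1110011011111000 = 59128.
Signed: MSB=1 → 59128 − 65536 = -6408.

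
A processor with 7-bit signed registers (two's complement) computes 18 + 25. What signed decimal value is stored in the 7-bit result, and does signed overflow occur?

43; no overflow

18 → 0010010
25 → 0011001
  0010010
+ 0011001
= 0101011
Result 0101011: MSB = 0 → value 43.
Both addends are non-negative and so is the stored result: no signed overflow.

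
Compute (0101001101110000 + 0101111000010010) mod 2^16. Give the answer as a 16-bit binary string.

1011000110000010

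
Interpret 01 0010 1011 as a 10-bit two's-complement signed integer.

MSB is 0, so the value is non-negative: 0100101011 = 299.

299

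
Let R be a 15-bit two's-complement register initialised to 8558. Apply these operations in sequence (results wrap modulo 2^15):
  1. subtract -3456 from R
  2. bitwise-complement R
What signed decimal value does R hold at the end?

Start: R = 8558 = 010000101101110.
R = 8558 − (-3456) = 12014 = 010111011101110
R = NOT 010111011101110 = 101000100010001 = -12015

-12015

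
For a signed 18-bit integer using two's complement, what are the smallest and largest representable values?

Minimum: −2^17 = -131072.
Maximum: 2^17 − 1 = 131071.

min = -131072, max = 131071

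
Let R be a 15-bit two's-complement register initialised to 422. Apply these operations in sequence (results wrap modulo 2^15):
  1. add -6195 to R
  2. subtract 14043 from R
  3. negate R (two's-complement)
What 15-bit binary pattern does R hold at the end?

100110101101000

Start: R = 422 = 000000110100110.
R = 422 + (-6195) = -5773 = 110100101110011
R = -5773 − 14043 = -19816; wraps to 12952 = 011001010011000
R = −(12952) = -12952 = 100110101101000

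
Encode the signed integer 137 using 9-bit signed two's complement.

010001001

137 is non-negative, so write it directly in 9 bits: 010001001.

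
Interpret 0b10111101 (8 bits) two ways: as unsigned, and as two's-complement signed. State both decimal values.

Unsigned: 10111101 = 189.
Signed: MSB=1 → 189 − 256 = -67.

unsigned = 189, signed = -67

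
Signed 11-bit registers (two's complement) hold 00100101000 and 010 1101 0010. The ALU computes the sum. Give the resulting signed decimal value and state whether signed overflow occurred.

00100101000 = 296 (signed)
010 1101 0010 → 01011010010 = 722 (signed)
  00100101000
+ 01011010010
= 01111111010
Result 01111111010: MSB = 0 → value 1018.
Both addends are non-negative and so is the stored result: no signed overflow.

1018; no overflow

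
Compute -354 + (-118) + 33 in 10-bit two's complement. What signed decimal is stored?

-354 + (-118) = -472 (1000101000)
-472 + 33 = -439 (1001001001)

-439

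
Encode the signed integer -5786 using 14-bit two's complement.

10100101100110

|-5786| = 5786 = 01011010011010 in 14 bits.
Invert the bits: 10100101100101. Add 1: 10100101100110.
Check: 10100101100110 reads as 10598 − 16384 = -5786.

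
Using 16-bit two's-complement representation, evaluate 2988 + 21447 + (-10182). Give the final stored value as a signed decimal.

14253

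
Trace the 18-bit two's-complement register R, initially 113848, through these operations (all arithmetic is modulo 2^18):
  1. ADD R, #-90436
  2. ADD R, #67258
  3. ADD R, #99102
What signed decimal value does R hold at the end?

-72372

Start: R = 113848 = 011011110010111000.
R = 113848 + (-90436) = 23412 = 000101101101110100
R = 23412 + 67258 = 90670 = 010110001000101110
R = 90670 + 99102 = 189772; wraps to -72372 = 101110010101001100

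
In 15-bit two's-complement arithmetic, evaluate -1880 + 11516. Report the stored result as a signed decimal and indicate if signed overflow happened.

-1880 → 111100010101000
11516 → 010110011111100
  111100010101000
+ 010110011111100
= 010010110100100  (discard carry-out 1)
Result 010010110100100: MSB = 0 → value 9636.
Addends have opposite signs, so signed overflow cannot occur.

9636; no overflow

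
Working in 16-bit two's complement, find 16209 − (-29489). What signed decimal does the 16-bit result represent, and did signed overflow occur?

-19838; overflow

16209 → 0011111101010001
-29489 → 1000110011001111
Subtract via negate-and-add: invert 1000110011001111 + 1 = 0111001100110001 (i.e. 29489).
  0011111101010001
+ 0111001100110001
= 1011001010000010
Result 1011001010000010: MSB = 1 → 45698 − 65536 = -19838.
Both addends (after negating the subtrahend) are non-negative but the stored result is negative: signed overflow. The true value 16209 − (-29489) = 45698 lies outside [-32768, 32767].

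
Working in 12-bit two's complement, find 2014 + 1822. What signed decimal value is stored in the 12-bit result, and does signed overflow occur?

-260; overflow

2014 → 011111011110
1822 → 011100011110
  011111011110
+ 011100011110
= 111011111100
Result 111011111100: MSB = 1 → 3836 − 4096 = -260.
Both addends are non-negative but the stored result is negative: signed overflow. The true value 2014 + 1822 = 3836 lies outside [-2048, 2047].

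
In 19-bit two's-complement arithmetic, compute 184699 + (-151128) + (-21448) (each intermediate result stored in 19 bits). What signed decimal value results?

12123

184699 + (-151128) = 33571 (0001000001100100011)
33571 + (-21448) = 12123 (0000010111101011011)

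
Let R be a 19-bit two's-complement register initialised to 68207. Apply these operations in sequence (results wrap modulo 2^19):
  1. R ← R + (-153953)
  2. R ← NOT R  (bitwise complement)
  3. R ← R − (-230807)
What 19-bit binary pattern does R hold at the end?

Start: R = 68207 = 0010000101001101111.
R = 68207 + (-153953) = -85746 = 1101011000100001110
R = NOT 1101011000100001110 = 0010100111011110001 = 85745
R = 85745 − (-230807) = 316552; wraps to -207736 = 1001101010010001000

1001101010010001000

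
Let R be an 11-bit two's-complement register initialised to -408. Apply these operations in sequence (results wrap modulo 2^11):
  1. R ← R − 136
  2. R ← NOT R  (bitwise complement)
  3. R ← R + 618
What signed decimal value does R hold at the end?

Start: R = -408 = 11001101000.
R = -408 − 136 = -544 = 10111100000
R = NOT 10111100000 = 01000011111 = 543
R = 543 + 618 = 1161; wraps to -887 = 10010001001

-887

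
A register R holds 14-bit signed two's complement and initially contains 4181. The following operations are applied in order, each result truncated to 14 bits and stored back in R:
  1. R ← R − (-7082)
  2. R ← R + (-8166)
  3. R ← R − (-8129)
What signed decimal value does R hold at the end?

Start: R = 4181 = 01000001010101.
R = 4181 − (-7082) = 11263; wraps to -5121 = 10101111111111
R = -5121 + (-8166) = -13287; wraps to 3097 = 00110000011001
R = 3097 − (-8129) = 11226; wraps to -5158 = 10101111011010

-5158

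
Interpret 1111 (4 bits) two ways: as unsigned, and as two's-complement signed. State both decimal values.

Unsigned: 1111 = 15.
Signed: MSB=1 → 15 − 16 = -1.

unsigned = 15, signed = -1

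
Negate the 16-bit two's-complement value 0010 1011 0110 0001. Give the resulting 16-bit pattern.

1101010010011111

Invert: 1101010010011110. Add 1: 1101010010011111.
Check: 0010101101100001 = 11105, 1101010010011111 = -11105.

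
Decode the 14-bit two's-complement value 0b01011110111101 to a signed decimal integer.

6077

MSB is 0, so the value is non-negative: 01011110111101 = 6077.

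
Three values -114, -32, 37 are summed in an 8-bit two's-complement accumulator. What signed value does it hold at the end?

-109

-114 + (-32) = -146 → wraps to 110 (01101110)
110 + 37 = 147 → wraps to -109 (10010011)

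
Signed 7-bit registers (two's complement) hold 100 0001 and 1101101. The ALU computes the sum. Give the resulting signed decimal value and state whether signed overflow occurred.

46; overflow

100 0001 → 1000001 = -63 (signed)
1101101 = -19 (signed)
  1000001
+ 1101101
= 0101110  (discard carry-out 1)
Result 0101110: MSB = 0 → value 46.
Both addends are negative but the stored result is non-negative: signed overflow. The true value -63 + (-19) = -82 lies outside [-64, 63].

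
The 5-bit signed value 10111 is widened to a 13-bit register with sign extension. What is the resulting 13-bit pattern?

1111111110111

MSB of 10111 is 1; replicate it into the new high bits.
11111111|10111 → 1111111110111 (still -9).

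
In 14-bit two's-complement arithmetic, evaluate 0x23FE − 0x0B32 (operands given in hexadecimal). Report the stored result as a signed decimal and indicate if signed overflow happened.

6348; overflow

0x23FE = 10001111111110 = -7170 (signed)
0x0B32 = 00101100110010 = 2866 (signed)
Subtract via negate-and-add: invert 00101100110010 + 1 = 11010011001110 (i.e. -2866).
  10001111111110
+ 11010011001110
= 01100011001100  (discard carry-out 1)
Result 01100011001100: MSB = 0 → value 6348.
Both addends (after negating the subtrahend) are negative but the stored result is non-negative: signed overflow. The true value -7170 − 2866 = -10036 lies outside [-8192, 8191].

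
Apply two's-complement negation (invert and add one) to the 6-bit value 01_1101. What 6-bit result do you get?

Invert: 100010. Add 1: 100011.

100011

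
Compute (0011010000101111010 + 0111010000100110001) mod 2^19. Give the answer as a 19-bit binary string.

1010100001010101011

  0011010000101111010
+ 0111010000100110001
= 1010100001010101011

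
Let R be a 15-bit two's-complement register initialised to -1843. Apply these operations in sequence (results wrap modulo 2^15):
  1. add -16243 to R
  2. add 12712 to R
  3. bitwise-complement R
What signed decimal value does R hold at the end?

5373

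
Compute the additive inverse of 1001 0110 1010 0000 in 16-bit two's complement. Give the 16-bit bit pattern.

0110100101100000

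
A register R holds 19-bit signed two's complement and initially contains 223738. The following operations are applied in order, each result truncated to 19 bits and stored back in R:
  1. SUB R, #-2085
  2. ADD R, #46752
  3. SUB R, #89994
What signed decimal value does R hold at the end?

Start: R = 223738 = 0110110100111111010.
R = 223738 − (-2085) = 225823 = 0110111001000011111
R = 225823 + 46752 = 272575; wraps to -251713 = 1000010100010111111
R = -251713 − 89994 = -341707; wraps to 182581 = 0101100100100110101

182581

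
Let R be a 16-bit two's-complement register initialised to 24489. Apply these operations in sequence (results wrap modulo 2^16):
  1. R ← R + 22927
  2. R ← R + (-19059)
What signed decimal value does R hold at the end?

Start: R = 24489 = 0101111110101001.
R = 24489 + 22927 = 47416; wraps to -18120 = 1011100100111000
R = -18120 + (-19059) = -37179; wraps to 28357 = 0110111011000101

28357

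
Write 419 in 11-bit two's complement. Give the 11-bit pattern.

419 is non-negative, so write it directly in 11 bits: 00110100011.

00110100011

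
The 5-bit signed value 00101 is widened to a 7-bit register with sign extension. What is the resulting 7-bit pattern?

0000101

MSB of 00101 is 0; replicate it into the new high bits.
00|00101 → 0000101 (still 5).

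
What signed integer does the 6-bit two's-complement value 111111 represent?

-1

MSB is 1, so the value is negative.
Invert: 000000. Add 1: 000001 = 1. So the value is −1.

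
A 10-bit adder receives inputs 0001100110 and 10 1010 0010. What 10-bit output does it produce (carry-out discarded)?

  0001100110
+ 1010100010
= 1100001000

1100001000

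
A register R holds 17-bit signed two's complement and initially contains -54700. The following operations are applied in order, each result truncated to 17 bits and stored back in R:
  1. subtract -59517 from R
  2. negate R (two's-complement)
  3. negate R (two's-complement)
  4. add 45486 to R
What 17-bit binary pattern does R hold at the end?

Start: R = -54700 = 10010101001010100.
R = -54700 − (-59517) = 4817 = 00001001011010001
R = −(4817) = -4817 = 11110110100101111
R = −(-4817) = 4817 = 00001001011010001
R = 4817 + 45486 = 50303 = 01100010001111111

01100010001111111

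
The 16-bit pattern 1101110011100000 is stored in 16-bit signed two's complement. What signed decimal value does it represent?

-8992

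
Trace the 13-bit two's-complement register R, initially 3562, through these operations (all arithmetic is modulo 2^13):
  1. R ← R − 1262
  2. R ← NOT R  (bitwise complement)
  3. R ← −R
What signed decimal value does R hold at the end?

Start: R = 3562 = 0110111101010.
R = 3562 − 1262 = 2300 = 0100011111100
R = NOT 0100011111100 = 1011100000011 = -2301
R = −(-2301) = 2301 = 0100011111101

2301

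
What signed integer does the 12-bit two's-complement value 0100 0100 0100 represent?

1092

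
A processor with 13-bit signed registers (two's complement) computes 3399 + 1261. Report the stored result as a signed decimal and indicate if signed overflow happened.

-3532; overflow

3399 → 0110101000111
1261 → 0010011101101
  0110101000111
+ 0010011101101
= 1001000110100
Result 1001000110100: MSB = 1 → 4660 − 8192 = -3532.
Both addends are non-negative but the stored result is negative: signed overflow. The true value 3399 + 1261 = 4660 lies outside [-4096, 4095].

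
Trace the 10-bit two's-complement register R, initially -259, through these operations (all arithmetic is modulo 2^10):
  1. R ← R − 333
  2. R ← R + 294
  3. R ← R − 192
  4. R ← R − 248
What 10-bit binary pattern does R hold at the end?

0100011110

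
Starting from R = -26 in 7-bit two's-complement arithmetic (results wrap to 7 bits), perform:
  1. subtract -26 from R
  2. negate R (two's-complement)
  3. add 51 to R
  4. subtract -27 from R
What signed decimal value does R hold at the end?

-50

Start: R = -26 = 1100110.
R = -26 − (-26) = 0 = 0000000
R = −(0) = 0 = 0000000
R = 0 + 51 = 51 = 0110011
R = 51 − (-27) = 78; wraps to -50 = 1001110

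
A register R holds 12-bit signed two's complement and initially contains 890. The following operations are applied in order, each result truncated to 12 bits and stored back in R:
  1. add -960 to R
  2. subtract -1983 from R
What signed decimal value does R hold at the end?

Start: R = 890 = 001101111010.
R = 890 + (-960) = -70 = 111110111010
R = -70 − (-1983) = 1913 = 011101111001

1913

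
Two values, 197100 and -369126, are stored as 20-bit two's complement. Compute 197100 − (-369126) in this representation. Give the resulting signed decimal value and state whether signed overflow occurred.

197100 → 00110000000111101100
-369126 → 10100101111000011010
Subtract via negate-and-add: invert 10100101111000011010 + 1 = 01011010000111100110 (i.e. 369126).
  00110000000111101100
+ 01011010000111100110
= 10001010001111010010
Result 10001010001111010010: MSB = 1 → 566226 − 1048576 = -482350.
Both addends (after negating the subtrahend) are non-negative but the stored result is negative: signed overflow. The true value 197100 − (-369126) = 566226 lies outside [-524288, 524287].

-482350; overflow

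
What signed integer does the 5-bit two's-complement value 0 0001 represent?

MSB is 0, so the value is non-negative: 00001 = 1.

1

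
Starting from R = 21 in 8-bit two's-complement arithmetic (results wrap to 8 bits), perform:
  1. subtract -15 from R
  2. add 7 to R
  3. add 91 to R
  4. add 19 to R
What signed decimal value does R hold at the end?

-103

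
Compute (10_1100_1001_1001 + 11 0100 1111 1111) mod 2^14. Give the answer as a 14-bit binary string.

10000110011000

  10110010011001
+ 11010011111111
= 10000110011000  (discard carry-out 1)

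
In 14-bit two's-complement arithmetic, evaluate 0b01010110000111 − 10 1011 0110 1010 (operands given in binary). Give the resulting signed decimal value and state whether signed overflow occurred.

0b01010110000111 → 01010110000111 = 5511 (signed)
10 1011 0110 1010 → 10101101101010 = -5270 (signed)
Subtract via negate-and-add: invert 10101101101010 + 1 = 01010010010110 (i.e. 5270).
  01010110000111
+ 01010010010110
= 10101000011101
Result 10101000011101: MSB = 1 → 10781 − 16384 = -5603.
Both addends (after negating the subtrahend) are non-negative but the stored result is negative: signed overflow. The true value 5511 − (-5270) = 10781 lies outside [-8192, 8191].

-5603; overflow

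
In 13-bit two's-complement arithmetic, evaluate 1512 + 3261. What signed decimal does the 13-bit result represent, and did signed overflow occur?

-3419; overflow

1512 → 0010111101000
3261 → 0110010111101
  0010111101000
+ 0110010111101
= 1001010100101
Result 1001010100101: MSB = 1 → 4773 − 8192 = -3419.
Both addends are non-negative but the stored result is negative: signed overflow. The true value 1512 + 3261 = 4773 lies outside [-4096, 4095].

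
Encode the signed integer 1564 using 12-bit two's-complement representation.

011000011100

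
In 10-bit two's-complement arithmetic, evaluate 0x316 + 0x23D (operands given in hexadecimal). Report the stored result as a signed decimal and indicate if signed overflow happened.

0x316 = 1100010110 = -234 (signed)
0x23D = 1000111101 = -451 (signed)
  1100010110
+ 1000111101
= 0101010011  (discard carry-out 1)
Result 0101010011: MSB = 0 → value 339.
Both addends are negative but the stored result is non-negative: signed overflow. The true value -234 + (-451) = -685 lies outside [-512, 511].

339; overflow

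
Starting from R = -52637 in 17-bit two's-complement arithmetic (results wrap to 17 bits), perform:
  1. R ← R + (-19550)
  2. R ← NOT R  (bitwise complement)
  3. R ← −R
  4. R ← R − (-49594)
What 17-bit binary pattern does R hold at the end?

Start: R = -52637 = 10011001001100011.
R = -52637 + (-19550) = -72187; wraps to 58885 = 01110011000000101
R = NOT 01110011000000101 = 10001100111111010 = -58886
R = −(-58886) = 58886 = 01110011000000110
R = 58886 − (-49594) = 108480; wraps to -22592 = 11010011111000000

11010011111000000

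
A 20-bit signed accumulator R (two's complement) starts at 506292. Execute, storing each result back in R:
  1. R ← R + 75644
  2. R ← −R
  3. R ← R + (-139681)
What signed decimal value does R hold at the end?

Start: R = 506292 = 01111011100110110100.
R = 506292 + 75644 = 581936; wraps to -466640 = 10001110000100110000
R = −(-466640) = 466640 = 01110001111011010000
R = 466640 + (-139681) = 326959 = 01001111110100101111

326959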